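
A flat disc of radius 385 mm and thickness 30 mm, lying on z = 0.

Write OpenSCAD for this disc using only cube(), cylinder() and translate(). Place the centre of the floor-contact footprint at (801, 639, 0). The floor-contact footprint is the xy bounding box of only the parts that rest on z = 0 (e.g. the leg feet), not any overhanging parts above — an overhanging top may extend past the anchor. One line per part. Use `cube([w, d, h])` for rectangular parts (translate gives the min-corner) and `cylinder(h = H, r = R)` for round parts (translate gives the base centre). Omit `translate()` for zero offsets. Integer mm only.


translate([801, 639, 0]) cylinder(h = 30, r = 385);


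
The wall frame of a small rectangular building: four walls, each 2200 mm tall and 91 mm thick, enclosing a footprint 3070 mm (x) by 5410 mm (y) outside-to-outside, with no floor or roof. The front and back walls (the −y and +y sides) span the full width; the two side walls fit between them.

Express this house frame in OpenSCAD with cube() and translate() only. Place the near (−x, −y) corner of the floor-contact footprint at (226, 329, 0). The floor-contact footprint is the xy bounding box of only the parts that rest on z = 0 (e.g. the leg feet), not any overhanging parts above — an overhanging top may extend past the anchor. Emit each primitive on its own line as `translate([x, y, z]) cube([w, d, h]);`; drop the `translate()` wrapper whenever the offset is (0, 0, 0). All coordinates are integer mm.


translate([226, 329, 0]) cube([3070, 91, 2200]);
translate([226, 5648, 0]) cube([3070, 91, 2200]);
translate([226, 420, 0]) cube([91, 5228, 2200]);
translate([3205, 420, 0]) cube([91, 5228, 2200]);


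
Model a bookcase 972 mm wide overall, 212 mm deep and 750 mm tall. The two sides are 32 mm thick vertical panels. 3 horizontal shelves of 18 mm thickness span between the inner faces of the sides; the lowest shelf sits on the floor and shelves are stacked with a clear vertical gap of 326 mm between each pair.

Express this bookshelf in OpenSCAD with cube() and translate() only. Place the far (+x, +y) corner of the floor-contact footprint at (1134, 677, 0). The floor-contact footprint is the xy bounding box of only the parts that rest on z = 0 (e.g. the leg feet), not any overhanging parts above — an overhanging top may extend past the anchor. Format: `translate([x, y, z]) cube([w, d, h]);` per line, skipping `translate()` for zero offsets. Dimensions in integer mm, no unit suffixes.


translate([162, 465, 0]) cube([32, 212, 750]);
translate([1102, 465, 0]) cube([32, 212, 750]);
translate([194, 465, 0]) cube([908, 212, 18]);
translate([194, 465, 344]) cube([908, 212, 18]);
translate([194, 465, 688]) cube([908, 212, 18]);


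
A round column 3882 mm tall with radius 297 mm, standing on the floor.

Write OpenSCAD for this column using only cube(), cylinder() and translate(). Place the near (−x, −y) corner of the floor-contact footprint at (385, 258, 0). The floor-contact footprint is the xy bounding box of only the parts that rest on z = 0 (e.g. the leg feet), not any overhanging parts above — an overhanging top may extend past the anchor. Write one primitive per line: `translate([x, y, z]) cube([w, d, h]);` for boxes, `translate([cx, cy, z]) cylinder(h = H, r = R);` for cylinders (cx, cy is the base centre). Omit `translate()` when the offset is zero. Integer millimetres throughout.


translate([682, 555, 0]) cylinder(h = 3882, r = 297);


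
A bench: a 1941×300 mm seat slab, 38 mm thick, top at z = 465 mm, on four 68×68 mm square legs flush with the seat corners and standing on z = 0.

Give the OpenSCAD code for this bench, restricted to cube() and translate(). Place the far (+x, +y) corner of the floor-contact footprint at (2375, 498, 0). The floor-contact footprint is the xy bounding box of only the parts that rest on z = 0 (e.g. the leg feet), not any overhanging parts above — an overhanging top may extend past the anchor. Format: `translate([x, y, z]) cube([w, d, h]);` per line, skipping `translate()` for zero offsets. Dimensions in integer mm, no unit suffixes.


translate([434, 198, 427]) cube([1941, 300, 38]);
translate([434, 198, 0]) cube([68, 68, 427]);
translate([434, 430, 0]) cube([68, 68, 427]);
translate([2307, 198, 0]) cube([68, 68, 427]);
translate([2307, 430, 0]) cube([68, 68, 427]);


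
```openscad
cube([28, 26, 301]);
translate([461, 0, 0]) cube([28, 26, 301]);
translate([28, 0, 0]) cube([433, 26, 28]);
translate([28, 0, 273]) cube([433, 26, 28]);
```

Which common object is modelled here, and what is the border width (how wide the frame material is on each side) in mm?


A picture frame. The border width is 28 mm.

Four thin pieces enclosing a rectangular opening — a picture frame. The two full-height stiles are 301 mm tall; the top rail sits at z = 273 and is 28 mm tall, so the border above the opening is 301 − 273 = 28 mm, matching the stile x-width.


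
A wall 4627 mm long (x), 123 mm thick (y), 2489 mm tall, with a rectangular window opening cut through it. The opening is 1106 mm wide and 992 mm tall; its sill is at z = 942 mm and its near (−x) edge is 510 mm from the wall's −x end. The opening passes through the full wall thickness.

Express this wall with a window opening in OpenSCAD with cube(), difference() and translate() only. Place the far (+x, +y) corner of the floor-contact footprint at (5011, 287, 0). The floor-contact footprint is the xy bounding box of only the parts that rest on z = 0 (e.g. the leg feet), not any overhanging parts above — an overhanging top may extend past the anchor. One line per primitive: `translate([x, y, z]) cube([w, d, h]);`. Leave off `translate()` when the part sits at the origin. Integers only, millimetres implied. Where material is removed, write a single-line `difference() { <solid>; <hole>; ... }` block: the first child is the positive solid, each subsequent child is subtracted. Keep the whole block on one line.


difference() { translate([384, 164, 0]) cube([4627, 123, 2489]); translate([894, 164, 942]) cube([1106, 123, 992]); }


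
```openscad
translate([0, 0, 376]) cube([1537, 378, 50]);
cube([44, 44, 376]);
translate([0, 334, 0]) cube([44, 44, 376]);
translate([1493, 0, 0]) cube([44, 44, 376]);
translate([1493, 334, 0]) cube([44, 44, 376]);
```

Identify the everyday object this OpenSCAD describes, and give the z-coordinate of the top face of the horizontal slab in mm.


A bench. The seat-top height is 426 mm.

A long slab on four corner posts — a bench. The slab sits at z = 376 with thickness 50, so the top is 376 + 50 = 426 mm.


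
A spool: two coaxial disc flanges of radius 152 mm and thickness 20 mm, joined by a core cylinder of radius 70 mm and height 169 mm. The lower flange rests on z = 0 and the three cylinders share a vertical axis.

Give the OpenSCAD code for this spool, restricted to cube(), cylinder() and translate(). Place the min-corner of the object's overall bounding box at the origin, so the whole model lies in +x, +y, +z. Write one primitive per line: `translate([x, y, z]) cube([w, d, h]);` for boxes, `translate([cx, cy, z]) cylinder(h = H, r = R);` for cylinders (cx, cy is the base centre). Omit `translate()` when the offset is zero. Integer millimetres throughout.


translate([152, 152, 0]) cylinder(h = 20, r = 152);
translate([152, 152, 20]) cylinder(h = 169, r = 70);
translate([152, 152, 189]) cylinder(h = 20, r = 152);


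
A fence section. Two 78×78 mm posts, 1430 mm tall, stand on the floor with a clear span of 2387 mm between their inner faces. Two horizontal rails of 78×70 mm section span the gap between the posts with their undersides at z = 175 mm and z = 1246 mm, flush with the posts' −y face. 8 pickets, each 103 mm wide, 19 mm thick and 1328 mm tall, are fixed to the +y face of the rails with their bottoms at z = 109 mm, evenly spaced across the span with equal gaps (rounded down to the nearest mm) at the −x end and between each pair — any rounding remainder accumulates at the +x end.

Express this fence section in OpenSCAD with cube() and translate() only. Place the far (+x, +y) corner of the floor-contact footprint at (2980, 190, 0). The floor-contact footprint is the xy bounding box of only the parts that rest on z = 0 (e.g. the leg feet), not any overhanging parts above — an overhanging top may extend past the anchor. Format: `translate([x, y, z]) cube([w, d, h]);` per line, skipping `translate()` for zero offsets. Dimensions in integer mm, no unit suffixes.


translate([437, 112, 0]) cube([78, 78, 1430]);
translate([2902, 112, 0]) cube([78, 78, 1430]);
translate([515, 112, 175]) cube([2387, 78, 70]);
translate([515, 112, 1246]) cube([2387, 78, 70]);
translate([688, 190, 109]) cube([103, 19, 1328]);
translate([964, 190, 109]) cube([103, 19, 1328]);
translate([1240, 190, 109]) cube([103, 19, 1328]);
translate([1516, 190, 109]) cube([103, 19, 1328]);
translate([1792, 190, 109]) cube([103, 19, 1328]);
translate([2068, 190, 109]) cube([103, 19, 1328]);
translate([2344, 190, 109]) cube([103, 19, 1328]);
translate([2620, 190, 109]) cube([103, 19, 1328]);


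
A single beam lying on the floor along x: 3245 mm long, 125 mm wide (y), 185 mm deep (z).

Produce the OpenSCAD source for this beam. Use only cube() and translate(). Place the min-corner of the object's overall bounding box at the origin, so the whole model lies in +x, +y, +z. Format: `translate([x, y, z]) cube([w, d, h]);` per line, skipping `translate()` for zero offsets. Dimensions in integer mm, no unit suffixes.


cube([3245, 125, 185]);


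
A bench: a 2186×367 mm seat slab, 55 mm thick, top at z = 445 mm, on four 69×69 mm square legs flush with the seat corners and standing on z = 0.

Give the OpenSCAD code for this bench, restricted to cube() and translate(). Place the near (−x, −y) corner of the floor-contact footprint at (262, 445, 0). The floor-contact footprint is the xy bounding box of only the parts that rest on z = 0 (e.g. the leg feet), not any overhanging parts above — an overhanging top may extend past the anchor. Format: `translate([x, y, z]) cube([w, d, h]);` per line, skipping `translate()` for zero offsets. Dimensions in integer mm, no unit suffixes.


translate([262, 445, 390]) cube([2186, 367, 55]);
translate([262, 445, 0]) cube([69, 69, 390]);
translate([262, 743, 0]) cube([69, 69, 390]);
translate([2379, 445, 0]) cube([69, 69, 390]);
translate([2379, 743, 0]) cube([69, 69, 390]);


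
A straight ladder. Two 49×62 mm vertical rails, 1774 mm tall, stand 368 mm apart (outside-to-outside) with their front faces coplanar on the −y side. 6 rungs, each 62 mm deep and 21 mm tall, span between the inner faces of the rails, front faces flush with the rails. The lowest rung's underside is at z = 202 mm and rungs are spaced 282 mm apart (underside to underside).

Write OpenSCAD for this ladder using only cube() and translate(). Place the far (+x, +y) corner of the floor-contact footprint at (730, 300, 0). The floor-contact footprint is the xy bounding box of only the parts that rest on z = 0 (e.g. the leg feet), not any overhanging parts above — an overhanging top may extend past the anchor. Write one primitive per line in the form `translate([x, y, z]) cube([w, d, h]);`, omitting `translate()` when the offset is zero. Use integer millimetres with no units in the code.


translate([362, 238, 0]) cube([49, 62, 1774]);
translate([681, 238, 0]) cube([49, 62, 1774]);
translate([411, 238, 202]) cube([270, 62, 21]);
translate([411, 238, 484]) cube([270, 62, 21]);
translate([411, 238, 766]) cube([270, 62, 21]);
translate([411, 238, 1048]) cube([270, 62, 21]);
translate([411, 238, 1330]) cube([270, 62, 21]);
translate([411, 238, 1612]) cube([270, 62, 21]);


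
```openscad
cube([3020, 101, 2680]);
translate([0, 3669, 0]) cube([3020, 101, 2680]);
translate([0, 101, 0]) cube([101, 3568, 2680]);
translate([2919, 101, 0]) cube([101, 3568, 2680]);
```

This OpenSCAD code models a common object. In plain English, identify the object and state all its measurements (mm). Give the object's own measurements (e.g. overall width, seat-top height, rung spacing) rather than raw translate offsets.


The wall frame of a small rectangular building: four walls, each 2680 mm tall and 101 mm thick, enclosing a footprint 3020 mm (x) by 3770 mm (y) outside-to-outside, with no floor or roof. The front and back walls (the −y and +y sides) span the full width; the two side walls fit between them.


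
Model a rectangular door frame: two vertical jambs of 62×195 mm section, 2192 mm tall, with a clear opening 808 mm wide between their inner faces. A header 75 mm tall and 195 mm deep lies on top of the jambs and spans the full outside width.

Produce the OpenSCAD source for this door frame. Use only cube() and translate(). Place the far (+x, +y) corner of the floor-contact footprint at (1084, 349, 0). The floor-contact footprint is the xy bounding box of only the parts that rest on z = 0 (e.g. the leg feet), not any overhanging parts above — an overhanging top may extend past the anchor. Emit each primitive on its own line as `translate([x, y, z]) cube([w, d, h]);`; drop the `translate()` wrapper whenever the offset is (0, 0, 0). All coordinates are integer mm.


translate([152, 154, 0]) cube([62, 195, 2192]);
translate([1022, 154, 0]) cube([62, 195, 2192]);
translate([152, 154, 2192]) cube([932, 195, 75]);


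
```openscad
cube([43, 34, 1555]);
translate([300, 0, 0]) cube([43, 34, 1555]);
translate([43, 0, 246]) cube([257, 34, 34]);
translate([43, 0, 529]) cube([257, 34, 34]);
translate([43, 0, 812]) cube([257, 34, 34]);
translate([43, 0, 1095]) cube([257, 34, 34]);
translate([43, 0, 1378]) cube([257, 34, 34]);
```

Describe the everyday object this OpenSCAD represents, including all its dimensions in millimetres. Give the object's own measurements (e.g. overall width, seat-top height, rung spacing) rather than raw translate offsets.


A straight ladder. Two 43×34 mm vertical rails, 1555 mm tall, stand 343 mm apart (outside-to-outside) with their front faces coplanar on the −y side. 5 rungs, each 34 mm deep and 34 mm tall, span between the inner faces of the rails, front faces flush with the rails. The lowest rung's underside is at z = 246 mm and rungs are spaced 283 mm apart (underside to underside).


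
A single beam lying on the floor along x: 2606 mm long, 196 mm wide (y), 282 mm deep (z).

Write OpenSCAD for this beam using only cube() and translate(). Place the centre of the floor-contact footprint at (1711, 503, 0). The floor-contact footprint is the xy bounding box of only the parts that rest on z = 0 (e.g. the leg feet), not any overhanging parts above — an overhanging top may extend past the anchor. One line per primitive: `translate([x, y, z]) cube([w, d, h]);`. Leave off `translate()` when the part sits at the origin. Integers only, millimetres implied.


translate([408, 405, 0]) cube([2606, 196, 282]);


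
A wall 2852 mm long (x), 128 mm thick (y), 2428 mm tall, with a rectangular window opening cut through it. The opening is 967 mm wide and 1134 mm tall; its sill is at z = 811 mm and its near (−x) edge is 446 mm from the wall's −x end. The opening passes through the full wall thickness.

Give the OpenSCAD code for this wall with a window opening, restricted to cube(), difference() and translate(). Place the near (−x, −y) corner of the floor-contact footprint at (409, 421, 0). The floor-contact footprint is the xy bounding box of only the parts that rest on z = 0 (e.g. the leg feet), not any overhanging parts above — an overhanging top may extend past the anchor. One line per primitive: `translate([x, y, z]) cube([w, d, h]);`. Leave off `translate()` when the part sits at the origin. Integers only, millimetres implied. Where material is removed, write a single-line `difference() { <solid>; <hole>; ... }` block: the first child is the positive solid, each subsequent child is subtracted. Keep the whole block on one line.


difference() { translate([409, 421, 0]) cube([2852, 128, 2428]); translate([855, 421, 811]) cube([967, 128, 1134]); }


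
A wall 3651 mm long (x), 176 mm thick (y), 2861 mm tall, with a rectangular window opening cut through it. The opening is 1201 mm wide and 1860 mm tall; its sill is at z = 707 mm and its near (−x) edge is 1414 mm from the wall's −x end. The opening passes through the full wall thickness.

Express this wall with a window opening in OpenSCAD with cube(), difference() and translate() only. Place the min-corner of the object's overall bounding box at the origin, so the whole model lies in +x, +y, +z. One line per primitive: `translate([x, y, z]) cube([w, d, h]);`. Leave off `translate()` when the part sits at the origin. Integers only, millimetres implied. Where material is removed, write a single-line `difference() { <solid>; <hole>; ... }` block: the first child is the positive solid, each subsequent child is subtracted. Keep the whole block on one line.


difference() { cube([3651, 176, 2861]); translate([1414, 0, 707]) cube([1201, 176, 1860]); }


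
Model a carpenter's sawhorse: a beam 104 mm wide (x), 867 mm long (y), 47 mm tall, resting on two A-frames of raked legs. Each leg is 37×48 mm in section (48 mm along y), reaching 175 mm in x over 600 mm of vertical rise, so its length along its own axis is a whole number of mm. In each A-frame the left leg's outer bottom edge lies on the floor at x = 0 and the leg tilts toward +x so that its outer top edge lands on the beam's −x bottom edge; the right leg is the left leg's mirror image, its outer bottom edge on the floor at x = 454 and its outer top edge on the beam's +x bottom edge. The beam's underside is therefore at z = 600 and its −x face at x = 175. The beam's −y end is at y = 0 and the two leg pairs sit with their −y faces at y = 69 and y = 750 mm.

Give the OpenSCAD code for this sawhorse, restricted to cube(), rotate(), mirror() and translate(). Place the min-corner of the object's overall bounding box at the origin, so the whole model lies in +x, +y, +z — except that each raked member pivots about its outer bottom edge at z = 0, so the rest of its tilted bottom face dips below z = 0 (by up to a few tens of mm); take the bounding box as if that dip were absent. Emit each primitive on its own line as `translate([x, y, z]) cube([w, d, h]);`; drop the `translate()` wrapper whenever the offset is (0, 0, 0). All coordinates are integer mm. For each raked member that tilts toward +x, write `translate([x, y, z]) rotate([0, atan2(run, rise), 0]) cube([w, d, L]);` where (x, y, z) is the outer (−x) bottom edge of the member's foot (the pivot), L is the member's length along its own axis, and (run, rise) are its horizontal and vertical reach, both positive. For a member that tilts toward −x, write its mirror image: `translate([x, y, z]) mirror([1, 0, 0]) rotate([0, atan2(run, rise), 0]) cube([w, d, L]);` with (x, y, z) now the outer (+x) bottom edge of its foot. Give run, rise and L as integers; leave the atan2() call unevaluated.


translate([175, 0, 600]) cube([104, 867, 47]);
translate([0, 69, 0]) rotate([0, atan2(175, 600), 0]) cube([37, 48, 625]);
translate([454, 69, 0]) mirror([1, 0, 0]) rotate([0, atan2(175, 600), 0]) cube([37, 48, 625]);
translate([0, 750, 0]) rotate([0, atan2(175, 600), 0]) cube([37, 48, 625]);
translate([454, 750, 0]) mirror([1, 0, 0]) rotate([0, atan2(175, 600), 0]) cube([37, 48, 625]);


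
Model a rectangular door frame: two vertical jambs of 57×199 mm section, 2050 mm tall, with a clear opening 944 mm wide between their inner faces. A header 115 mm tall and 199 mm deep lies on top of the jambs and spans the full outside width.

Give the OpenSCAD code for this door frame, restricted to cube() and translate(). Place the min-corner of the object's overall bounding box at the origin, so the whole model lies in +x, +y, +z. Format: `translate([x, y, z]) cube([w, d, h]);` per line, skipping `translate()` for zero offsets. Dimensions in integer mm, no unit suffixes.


cube([57, 199, 2050]);
translate([1001, 0, 0]) cube([57, 199, 2050]);
translate([0, 0, 2050]) cube([1058, 199, 115]);


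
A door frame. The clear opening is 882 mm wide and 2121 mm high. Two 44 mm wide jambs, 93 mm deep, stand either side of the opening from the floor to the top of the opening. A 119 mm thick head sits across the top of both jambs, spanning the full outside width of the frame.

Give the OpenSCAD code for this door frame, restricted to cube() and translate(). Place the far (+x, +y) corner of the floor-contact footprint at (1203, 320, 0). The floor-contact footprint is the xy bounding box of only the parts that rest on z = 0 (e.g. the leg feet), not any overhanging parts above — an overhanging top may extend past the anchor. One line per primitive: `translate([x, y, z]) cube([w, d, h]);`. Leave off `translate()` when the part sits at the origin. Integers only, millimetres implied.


translate([233, 227, 0]) cube([44, 93, 2121]);
translate([1159, 227, 0]) cube([44, 93, 2121]);
translate([233, 227, 2121]) cube([970, 93, 119]);


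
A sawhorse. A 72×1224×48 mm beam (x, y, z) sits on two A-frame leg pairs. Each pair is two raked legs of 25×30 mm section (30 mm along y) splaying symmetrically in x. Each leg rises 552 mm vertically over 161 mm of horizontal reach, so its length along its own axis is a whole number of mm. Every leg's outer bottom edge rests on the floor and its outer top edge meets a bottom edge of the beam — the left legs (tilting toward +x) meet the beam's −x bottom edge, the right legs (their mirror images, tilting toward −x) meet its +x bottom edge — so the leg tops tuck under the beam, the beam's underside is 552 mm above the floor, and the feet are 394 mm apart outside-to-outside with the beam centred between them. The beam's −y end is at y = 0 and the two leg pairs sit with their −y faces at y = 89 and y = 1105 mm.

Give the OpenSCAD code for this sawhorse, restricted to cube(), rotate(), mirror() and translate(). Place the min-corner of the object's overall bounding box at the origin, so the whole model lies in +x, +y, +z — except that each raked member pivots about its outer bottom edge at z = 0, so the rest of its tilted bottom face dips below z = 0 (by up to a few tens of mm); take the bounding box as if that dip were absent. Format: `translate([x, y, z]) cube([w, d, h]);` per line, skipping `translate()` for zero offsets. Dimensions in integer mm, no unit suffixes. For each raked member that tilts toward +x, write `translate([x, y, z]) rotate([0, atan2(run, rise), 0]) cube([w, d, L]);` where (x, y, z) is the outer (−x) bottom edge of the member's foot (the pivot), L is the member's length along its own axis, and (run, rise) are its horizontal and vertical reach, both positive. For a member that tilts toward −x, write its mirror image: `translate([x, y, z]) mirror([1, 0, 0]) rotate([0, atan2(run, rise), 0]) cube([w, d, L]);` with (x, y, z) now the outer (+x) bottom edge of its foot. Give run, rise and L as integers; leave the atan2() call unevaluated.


// leg length = √(161² + 552²) = 575
// right-leg outer foot x = 2·161 + 72 = 394
// beam min-corner = (161, 0, 552)
translate([161, 0, 552]) cube([72, 1224, 48]);
translate([0, 89, 0]) rotate([0, atan2(161, 552), 0]) cube([25, 30, 575]);
translate([394, 89, 0]) mirror([1, 0, 0]) rotate([0, atan2(161, 552), 0]) cube([25, 30, 575]);
translate([0, 1105, 0]) rotate([0, atan2(161, 552), 0]) cube([25, 30, 575]);
translate([394, 1105, 0]) mirror([1, 0, 0]) rotate([0, atan2(161, 552), 0]) cube([25, 30, 575]);


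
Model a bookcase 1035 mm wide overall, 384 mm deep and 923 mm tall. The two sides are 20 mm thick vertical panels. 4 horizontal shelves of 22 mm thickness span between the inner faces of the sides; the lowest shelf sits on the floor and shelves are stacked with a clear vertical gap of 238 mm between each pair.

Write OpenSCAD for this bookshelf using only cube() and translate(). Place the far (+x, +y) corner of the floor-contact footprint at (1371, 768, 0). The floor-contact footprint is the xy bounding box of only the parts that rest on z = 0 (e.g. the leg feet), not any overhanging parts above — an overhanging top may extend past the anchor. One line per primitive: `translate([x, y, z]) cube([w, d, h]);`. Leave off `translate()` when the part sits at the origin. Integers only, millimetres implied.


translate([336, 384, 0]) cube([20, 384, 923]);
translate([1351, 384, 0]) cube([20, 384, 923]);
translate([356, 384, 0]) cube([995, 384, 22]);
translate([356, 384, 260]) cube([995, 384, 22]);
translate([356, 384, 520]) cube([995, 384, 22]);
translate([356, 384, 780]) cube([995, 384, 22]);


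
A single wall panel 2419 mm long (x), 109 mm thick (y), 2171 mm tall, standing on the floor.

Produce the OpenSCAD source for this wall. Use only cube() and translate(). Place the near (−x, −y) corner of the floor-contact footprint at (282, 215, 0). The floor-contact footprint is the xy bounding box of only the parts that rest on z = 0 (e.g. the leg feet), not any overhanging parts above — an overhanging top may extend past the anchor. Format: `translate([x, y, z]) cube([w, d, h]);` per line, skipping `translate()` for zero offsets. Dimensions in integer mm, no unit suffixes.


translate([282, 215, 0]) cube([2419, 109, 2171]);


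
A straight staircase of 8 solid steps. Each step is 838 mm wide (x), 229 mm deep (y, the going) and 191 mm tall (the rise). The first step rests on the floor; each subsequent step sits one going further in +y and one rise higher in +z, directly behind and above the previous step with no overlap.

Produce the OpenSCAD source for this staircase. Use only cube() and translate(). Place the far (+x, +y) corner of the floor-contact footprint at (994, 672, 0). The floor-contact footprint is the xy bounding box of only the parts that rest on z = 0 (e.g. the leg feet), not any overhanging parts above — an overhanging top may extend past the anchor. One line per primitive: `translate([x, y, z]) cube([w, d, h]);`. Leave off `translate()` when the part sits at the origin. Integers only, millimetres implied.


translate([156, 443, 0]) cube([838, 229, 191]);
translate([156, 672, 191]) cube([838, 229, 191]);
translate([156, 901, 382]) cube([838, 229, 191]);
translate([156, 1130, 573]) cube([838, 229, 191]);
translate([156, 1359, 764]) cube([838, 229, 191]);
translate([156, 1588, 955]) cube([838, 229, 191]);
translate([156, 1817, 1146]) cube([838, 229, 191]);
translate([156, 2046, 1337]) cube([838, 229, 191]);


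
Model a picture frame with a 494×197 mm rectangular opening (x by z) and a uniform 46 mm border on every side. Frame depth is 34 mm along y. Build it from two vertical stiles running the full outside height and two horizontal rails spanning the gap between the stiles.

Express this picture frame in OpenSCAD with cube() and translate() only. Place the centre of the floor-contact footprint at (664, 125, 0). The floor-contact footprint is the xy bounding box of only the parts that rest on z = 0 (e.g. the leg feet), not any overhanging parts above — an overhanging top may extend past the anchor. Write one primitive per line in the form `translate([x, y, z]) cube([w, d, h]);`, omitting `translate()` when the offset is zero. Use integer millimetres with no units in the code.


translate([371, 108, 0]) cube([46, 34, 289]);
translate([911, 108, 0]) cube([46, 34, 289]);
translate([417, 108, 0]) cube([494, 34, 46]);
translate([417, 108, 243]) cube([494, 34, 46]);


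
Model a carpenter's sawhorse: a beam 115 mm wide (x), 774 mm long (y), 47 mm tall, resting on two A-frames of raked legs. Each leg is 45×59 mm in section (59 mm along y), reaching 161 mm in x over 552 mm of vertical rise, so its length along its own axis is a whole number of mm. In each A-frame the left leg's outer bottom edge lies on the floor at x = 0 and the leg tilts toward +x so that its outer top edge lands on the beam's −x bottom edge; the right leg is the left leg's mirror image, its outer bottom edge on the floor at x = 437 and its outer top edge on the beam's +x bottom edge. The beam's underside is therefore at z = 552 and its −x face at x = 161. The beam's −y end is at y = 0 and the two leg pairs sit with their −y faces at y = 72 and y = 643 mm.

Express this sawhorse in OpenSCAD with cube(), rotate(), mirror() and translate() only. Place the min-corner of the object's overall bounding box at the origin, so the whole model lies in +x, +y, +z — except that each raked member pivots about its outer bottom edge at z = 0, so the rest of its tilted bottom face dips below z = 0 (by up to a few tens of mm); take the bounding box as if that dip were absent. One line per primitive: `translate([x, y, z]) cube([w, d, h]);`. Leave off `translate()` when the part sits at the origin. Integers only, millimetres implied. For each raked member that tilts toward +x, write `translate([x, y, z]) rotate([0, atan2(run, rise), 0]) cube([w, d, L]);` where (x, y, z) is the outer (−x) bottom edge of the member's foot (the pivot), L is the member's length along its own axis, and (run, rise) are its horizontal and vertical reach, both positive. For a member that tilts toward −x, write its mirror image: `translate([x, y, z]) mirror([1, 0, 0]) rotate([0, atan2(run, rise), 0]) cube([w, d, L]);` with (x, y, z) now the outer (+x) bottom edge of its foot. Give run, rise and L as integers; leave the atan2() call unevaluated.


translate([161, 0, 552]) cube([115, 774, 47]);
translate([0, 72, 0]) rotate([0, atan2(161, 552), 0]) cube([45, 59, 575]);
translate([437, 72, 0]) mirror([1, 0, 0]) rotate([0, atan2(161, 552), 0]) cube([45, 59, 575]);
translate([0, 643, 0]) rotate([0, atan2(161, 552), 0]) cube([45, 59, 575]);
translate([437, 643, 0]) mirror([1, 0, 0]) rotate([0, atan2(161, 552), 0]) cube([45, 59, 575]);


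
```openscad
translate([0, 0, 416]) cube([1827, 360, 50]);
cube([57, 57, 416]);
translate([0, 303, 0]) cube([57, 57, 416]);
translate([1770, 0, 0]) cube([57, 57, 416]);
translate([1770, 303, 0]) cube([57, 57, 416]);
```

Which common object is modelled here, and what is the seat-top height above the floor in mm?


A bench. The seat-top height is 466 mm.

A long slab on four corner posts — a bench. The slab sits at z = 416 with thickness 50, so the top is 416 + 50 = 466 mm.


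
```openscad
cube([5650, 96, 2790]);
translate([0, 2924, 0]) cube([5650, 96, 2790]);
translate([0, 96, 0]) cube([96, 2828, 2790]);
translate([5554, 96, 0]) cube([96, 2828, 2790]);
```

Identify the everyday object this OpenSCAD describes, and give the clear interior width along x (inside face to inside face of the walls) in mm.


A house (or room) frame. The interior width is 5458 mm.

Four 2790 mm walls enclosing a rectangle with no floor or roof — a room or house frame. Outside width is 5650 mm and wall thickness is 96 mm, so the interior width is 5650 − 2 × 96 = 5458 mm.


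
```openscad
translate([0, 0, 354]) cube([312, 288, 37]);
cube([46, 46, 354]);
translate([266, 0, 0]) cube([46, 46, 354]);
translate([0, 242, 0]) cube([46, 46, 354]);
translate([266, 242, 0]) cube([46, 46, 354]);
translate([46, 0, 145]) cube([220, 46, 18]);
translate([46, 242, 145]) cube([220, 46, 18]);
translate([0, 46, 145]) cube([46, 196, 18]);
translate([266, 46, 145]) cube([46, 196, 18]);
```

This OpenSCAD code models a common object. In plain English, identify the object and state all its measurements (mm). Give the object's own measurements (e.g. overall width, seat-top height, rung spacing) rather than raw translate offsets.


A simple wooden stool: a rectangular seat 312 mm (x) by 288 mm (y), 37 mm thick, top face at z = 391 mm, on four square legs, each 46×46 mm in cross-section. The legs rest on z = 0, each flush with a corner of the seat. Four stretchers, 46 mm wide and 18 mm tall, connect adjacent legs with their undersides at z = 145 mm, each running between the inner faces of the legs it joins and aligned with the legs' outer faces on the other axis.


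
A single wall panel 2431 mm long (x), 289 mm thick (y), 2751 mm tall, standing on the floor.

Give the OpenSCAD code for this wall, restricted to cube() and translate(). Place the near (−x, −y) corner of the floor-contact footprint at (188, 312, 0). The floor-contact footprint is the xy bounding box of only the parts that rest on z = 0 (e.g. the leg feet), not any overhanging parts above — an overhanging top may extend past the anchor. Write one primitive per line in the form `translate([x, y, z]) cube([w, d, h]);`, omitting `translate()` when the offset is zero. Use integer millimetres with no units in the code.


translate([188, 312, 0]) cube([2431, 289, 2751]);


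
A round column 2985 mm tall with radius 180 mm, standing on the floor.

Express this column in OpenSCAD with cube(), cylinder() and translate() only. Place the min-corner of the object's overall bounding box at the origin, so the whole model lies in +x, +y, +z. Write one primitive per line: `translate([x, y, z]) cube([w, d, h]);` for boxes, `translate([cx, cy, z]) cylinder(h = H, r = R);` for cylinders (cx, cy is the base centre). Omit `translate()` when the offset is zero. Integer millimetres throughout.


translate([180, 180, 0]) cylinder(h = 2985, r = 180);


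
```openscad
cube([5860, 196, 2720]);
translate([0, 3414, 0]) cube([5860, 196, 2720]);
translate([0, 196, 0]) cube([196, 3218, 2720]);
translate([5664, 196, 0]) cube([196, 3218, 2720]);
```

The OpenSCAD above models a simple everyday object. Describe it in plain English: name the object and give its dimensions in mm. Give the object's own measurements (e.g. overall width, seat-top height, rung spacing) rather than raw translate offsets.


The wall frame of a small rectangular building: four walls, each 2720 mm tall and 196 mm thick, enclosing a footprint 5860 mm (x) by 3610 mm (y) outside-to-outside, with no floor or roof. The front and back walls (the −y and +y sides) span the full width; the two side walls fit between them.


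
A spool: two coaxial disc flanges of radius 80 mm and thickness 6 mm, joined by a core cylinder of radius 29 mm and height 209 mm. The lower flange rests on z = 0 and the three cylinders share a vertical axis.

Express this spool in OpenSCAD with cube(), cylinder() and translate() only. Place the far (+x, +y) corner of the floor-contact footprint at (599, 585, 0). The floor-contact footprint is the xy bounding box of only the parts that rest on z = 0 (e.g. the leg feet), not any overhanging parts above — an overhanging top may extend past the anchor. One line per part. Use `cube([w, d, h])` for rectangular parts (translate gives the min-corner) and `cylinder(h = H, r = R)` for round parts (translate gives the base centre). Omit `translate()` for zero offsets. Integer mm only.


translate([519, 505, 0]) cylinder(h = 6, r = 80);
translate([519, 505, 6]) cylinder(h = 209, r = 29);
translate([519, 505, 215]) cylinder(h = 6, r = 80);


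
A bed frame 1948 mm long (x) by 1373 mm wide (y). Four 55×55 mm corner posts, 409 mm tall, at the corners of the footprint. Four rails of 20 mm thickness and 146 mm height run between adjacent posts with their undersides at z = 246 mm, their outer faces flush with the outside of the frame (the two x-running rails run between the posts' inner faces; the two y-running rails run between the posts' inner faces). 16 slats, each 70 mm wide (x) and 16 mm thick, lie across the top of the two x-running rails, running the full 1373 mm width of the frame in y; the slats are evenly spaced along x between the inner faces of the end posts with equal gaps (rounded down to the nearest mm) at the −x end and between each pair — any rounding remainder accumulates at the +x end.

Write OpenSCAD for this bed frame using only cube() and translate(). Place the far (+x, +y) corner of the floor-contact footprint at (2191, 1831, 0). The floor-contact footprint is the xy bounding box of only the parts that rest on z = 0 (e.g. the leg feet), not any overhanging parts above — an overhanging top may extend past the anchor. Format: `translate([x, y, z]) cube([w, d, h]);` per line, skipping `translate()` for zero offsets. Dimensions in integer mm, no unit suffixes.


// slat z = rail_z + rail_h = 246 + 146 = 392
// slat gap = ⌊(1838 − 16·70) / 17⌋ = 42
translate([243, 458, 0]) cube([55, 55, 409]);
translate([243, 1776, 0]) cube([55, 55, 409]);
translate([2136, 458, 0]) cube([55, 55, 409]);
translate([2136, 1776, 0]) cube([55, 55, 409]);
translate([298, 458, 246]) cube([1838, 20, 146]);
translate([298, 1811, 246]) cube([1838, 20, 146]);
translate([243, 513, 246]) cube([20, 1263, 146]);
translate([2171, 513, 246]) cube([20, 1263, 146]);
translate([340, 458, 392]) cube([70, 1373, 16]);
translate([452, 458, 392]) cube([70, 1373, 16]);
translate([564, 458, 392]) cube([70, 1373, 16]);
translate([676, 458, 392]) cube([70, 1373, 16]);
translate([788, 458, 392]) cube([70, 1373, 16]);
translate([900, 458, 392]) cube([70, 1373, 16]);
translate([1012, 458, 392]) cube([70, 1373, 16]);
translate([1124, 458, 392]) cube([70, 1373, 16]);
translate([1236, 458, 392]) cube([70, 1373, 16]);
translate([1348, 458, 392]) cube([70, 1373, 16]);
translate([1460, 458, 392]) cube([70, 1373, 16]);
translate([1572, 458, 392]) cube([70, 1373, 16]);
translate([1684, 458, 392]) cube([70, 1373, 16]);
translate([1796, 458, 392]) cube([70, 1373, 16]);
translate([1908, 458, 392]) cube([70, 1373, 16]);
translate([2020, 458, 392]) cube([70, 1373, 16]);


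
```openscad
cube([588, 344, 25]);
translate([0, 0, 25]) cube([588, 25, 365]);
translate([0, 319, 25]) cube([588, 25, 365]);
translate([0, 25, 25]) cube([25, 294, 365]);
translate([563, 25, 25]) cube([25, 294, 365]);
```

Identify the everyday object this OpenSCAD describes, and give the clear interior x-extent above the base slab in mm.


An open box. The internal width is 538 mm.

A 588×344 base slab with four walls standing on it — an open box. The base is 588 mm wide and the walls are 25 mm thick, so the internal width is 588 − 2 × 25 = 538 mm.


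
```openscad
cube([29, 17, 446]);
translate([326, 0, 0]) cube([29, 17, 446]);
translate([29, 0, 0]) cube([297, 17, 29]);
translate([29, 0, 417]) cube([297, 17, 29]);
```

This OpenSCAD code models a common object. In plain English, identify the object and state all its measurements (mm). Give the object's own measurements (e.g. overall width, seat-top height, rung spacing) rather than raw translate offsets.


A rectangular picture frame lying in the x–z plane (depth along y). The opening is 297 mm wide (x) by 388 mm tall (z), surrounded by a border 29 mm wide on all four sides. The frame is 17 mm deep and is made of two full-height vertical stiles with two horizontal rails fitted between them.


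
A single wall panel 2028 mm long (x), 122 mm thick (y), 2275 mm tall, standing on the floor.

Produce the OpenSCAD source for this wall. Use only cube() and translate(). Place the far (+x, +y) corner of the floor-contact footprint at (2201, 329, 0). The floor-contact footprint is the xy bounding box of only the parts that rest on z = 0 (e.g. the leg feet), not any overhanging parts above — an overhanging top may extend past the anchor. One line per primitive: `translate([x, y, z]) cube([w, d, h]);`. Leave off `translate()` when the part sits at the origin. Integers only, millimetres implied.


translate([173, 207, 0]) cube([2028, 122, 2275]);


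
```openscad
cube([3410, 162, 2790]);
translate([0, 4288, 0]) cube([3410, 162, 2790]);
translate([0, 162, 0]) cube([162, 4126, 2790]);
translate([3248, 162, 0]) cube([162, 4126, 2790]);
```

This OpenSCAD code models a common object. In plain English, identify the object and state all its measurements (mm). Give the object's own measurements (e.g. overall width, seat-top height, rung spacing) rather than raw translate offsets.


The wall frame of a small rectangular building: four walls, each 2790 mm tall and 162 mm thick, enclosing a footprint 3410 mm (x) by 4450 mm (y) outside-to-outside, with no floor or roof. The front and back walls (the −y and +y sides) span the full width; the two side walls fit between them.


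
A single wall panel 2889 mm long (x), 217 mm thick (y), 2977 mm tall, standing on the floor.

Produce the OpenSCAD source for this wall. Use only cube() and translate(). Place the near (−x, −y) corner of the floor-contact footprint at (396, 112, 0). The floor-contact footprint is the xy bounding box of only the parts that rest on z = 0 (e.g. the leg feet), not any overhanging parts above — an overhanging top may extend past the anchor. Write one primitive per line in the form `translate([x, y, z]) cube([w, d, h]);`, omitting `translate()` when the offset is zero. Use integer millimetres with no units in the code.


translate([396, 112, 0]) cube([2889, 217, 2977]);
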